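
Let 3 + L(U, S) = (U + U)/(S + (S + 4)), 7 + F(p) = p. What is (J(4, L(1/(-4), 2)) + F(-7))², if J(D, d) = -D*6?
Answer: 1444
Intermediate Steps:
F(p) = -7 + p
L(U, S) = -3 + 2*U/(4 + 2*S) (L(U, S) = -3 + (U + U)/(S + (S + 4)) = -3 + (2*U)/(S + (4 + S)) = -3 + (2*U)/(4 + 2*S) = -3 + 2*U/(4 + 2*S))
J(D, d) = -6*D
(J(4, L(1/(-4), 2)) + F(-7))² = (-6*4 + (-7 - 7))² = (-24 - 14)² = (-38)² = 1444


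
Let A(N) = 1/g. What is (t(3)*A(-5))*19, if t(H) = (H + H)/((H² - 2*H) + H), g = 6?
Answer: 19/6 ≈ 3.1667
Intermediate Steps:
A(N) = ⅙ (A(N) = 1/6 = ⅙)
t(H) = 2*H/(H² - H) (t(H) = (2*H)/(H² - H) = 2*H/(H² - H))
(t(3)*A(-5))*19 = ((2/(-1 + 3))*(⅙))*19 = ((2/2)*(⅙))*19 = ((2*(½))*(⅙))*19 = (1*(⅙))*19 = (⅙)*19 = 19/6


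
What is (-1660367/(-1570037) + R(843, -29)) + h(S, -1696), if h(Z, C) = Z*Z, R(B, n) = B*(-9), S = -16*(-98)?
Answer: 3848220438736/1570037 ≈ 2.4510e+6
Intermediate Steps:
S = 1568
R(B, n) = -9*B
h(Z, C) = Z²
(-1660367/(-1570037) + R(843, -29)) + h(S, -1696) = (-1660367/(-1570037) - 9*843) + 1568² = (-1660367*(-1/1570037) - 7587) + 2458624 = (1660367/1570037 - 7587) + 2458624 = -11910210352/1570037 + 2458624 = 3848220438736/1570037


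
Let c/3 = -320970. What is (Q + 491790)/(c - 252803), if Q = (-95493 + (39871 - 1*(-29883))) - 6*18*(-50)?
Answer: -471451/1215713 ≈ -0.38780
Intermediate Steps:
c = -962910 (c = 3*(-320970) = -962910)
Q = -20339 (Q = (-95493 + (39871 + 29883)) - 108*(-50) = (-95493 + 69754) + 5400 = -25739 + 5400 = -20339)
(Q + 491790)/(c - 252803) = (-20339 + 491790)/(-962910 - 252803) = 471451/(-1215713) = 471451*(-1/1215713) = -471451/1215713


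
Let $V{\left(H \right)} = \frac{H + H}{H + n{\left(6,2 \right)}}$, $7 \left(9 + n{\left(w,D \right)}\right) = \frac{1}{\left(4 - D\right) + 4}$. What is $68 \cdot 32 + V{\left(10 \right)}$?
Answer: $\frac{94408}{43} \approx 2195.5$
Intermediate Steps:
$n{\left(w,D \right)} = -9 + \frac{1}{7 \left(8 - D\right)}$ ($n{\left(w,D \right)} = -9 + \frac{1}{7 \left(\left(4 - D\right) + 4\right)} = -9 + \frac{1}{7 \left(8 - D\right)}$)
$V{\left(H \right)} = \frac{2 H}{- \frac{377}{42} + H}$ ($V{\left(H \right)} = \frac{H + H}{H + \frac{503 - 126}{7 \left(-8 + 2\right)}} = \frac{2 H}{H + \frac{503 - 126}{7 \left(-6\right)}} = \frac{2 H}{H + \frac{1}{7} \left(- \frac{1}{6}\right) 377} = \frac{2 H}{H - \frac{377}{42}} = \frac{2 H}{- \frac{377}{42} + H}$)
$68 \cdot 32 + V{\left(10 \right)} = 68 \cdot 32 + 84 \cdot 10 \frac{1}{-377 + 42 \cdot 10} = 2176 + 84 \cdot 10 \frac{1}{-377 + 420} = 2176 + 84 \cdot 10 \cdot \frac{1}{43} = 2176 + \frac{840}{43} = \frac{94408}{43}$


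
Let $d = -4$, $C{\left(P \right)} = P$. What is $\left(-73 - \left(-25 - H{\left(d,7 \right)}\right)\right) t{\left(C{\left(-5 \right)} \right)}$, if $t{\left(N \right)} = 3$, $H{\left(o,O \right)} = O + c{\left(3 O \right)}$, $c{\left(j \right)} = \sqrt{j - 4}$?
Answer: $-123 + 3 \sqrt{17} \approx -110.63$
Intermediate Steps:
$c{\left(j \right)} = \sqrt{-4 + j}$
$H{\left(o,O \right)} = O + \sqrt{-4 + 3 O}$
$\left(-73 - \left(-25 - H{\left(d,7 \right)}\right)\right) t{\left(C{\left(-5 \right)} \right)} = \left(-73 + \left(\left(37 + \left(7 + \sqrt{-4 + 3 \cdot 7}\right)\right) - 12\right)\right) 3 = \left(-73 + \left(\left(37 + \left(7 + \sqrt{-4 + 21}\right)\right) - 12\right)\right) 3 = \left(-73 + \left(\left(37 + \left(7 + \sqrt{17}\right)\right) - 12\right)\right) 3 = \left(-73 + \left(\left(44 + \sqrt{17}\right) - 12\right)\right) 3 = \left(-73 + \left(32 + \sqrt{17}\right)\right) 3 = \left(-41 + \sqrt{17}\right) 3 = -123 + 3 \sqrt{17}$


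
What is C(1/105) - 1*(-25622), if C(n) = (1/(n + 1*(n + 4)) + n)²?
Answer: 50305753468009/1963376100 ≈ 25622.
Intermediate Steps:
C(n) = (n + 1/(4 + 2*n))² (C(n) = (1/(n + 1*(4 + n)) + n)² = (1/(n + (4 + n)) + n)² = (1/(4 + 2*n) + n)² = (n + 1/(4 + 2*n))²)
C(1/105) - 1*(-25622) = (1 + 2*(1/105)² + 4/105)²/(4*(2 + 1/105)²) - 1*(-25622) = (1 + 2*(1/105)² + 4*(1/105))²/(4*(2 + 1/105)²) + 25622 = (1 + 2*(1/11025) + 4/105)²/(4*(211/105)²) + 25622 = (¼)*(11025/44521)*(1 + 2/11025 + 4/105)² + 25622 = (¼)*(11025/44521)*(11447/11025)² + 25622 = (¼)*(11025/44521)*(131033809/121550625) + 25622 = 131033809/1963376100 + 25622 = 50305753468009/1963376100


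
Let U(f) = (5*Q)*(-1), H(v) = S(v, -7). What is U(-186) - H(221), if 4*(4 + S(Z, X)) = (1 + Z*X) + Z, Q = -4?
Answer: 1421/4 ≈ 355.25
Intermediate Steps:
S(Z, X) = -15/4 + Z/4 + X*Z/4 (S(Z, X) = -4 + ((1 + Z*X) + Z)/4 = -4 + ((1 + X*Z) + Z)/4 = -4 + (1 + Z + X*Z)/4 = -4 + (¼ + Z/4 + X*Z/4) = -15/4 + Z/4 + X*Z/4)
H(v) = -15/4 - 3*v/2 (H(v) = -15/4 + v/4 + (¼)*(-7)*v = -15/4 + v/4 - 7*v/4 = -15/4 - 3*v/2)
U(f) = 20 (U(f) = (5*(-4))*(-1) = -20*(-1) = 20)
U(-186) - H(221) = 20 - (-15/4 - 3/2*221) = 20 - (-15/4 - 663/2) = 20 - 1*(-1341/4) = 20 + 1341/4 = 1421/4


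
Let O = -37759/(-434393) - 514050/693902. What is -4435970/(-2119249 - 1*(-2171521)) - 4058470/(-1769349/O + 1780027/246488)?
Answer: -1685954891063914773638428655/19521709962105607429015656 ≈ -86.363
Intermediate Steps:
O = -98549338016/150713085743 (O = -37759*(-1/434393) - 514050*1/693902 = 37759/434393 - 257025/346951 = -98549338016/150713085743 ≈ -0.65389)
-4435970/(-2119249 - 1*(-2171521)) - 4058470/(-1769349/O + 1780027/246488) = -4435970/(-2119249 - 1*(-2171521)) - 4058470/(-1769349/(-98549338016/150713085743) + 1780027/246488) = -4435970/(-2119249 + 2171521) - 4058470/(-1769349*(-150713085743/98549338016) + 1780027*(1/246488)) = -4435970/52272 - 4058470/(266664047546291307/98549338016 + 1780027/246488) = -4435970*1/52272 - 4058470/8216207896509094035781/3036403653610976 = -201635/2376 - 4058470*3036403653610976/8216207896509094035781 = -201635/2376 - 12323153136070537766720/8216207896509094035781 = -1685954891063914773638428655/19521709962105607429015656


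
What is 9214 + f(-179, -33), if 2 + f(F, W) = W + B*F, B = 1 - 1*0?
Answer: 9000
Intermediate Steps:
B = 1 (B = 1 + 0 = 1)
f(F, W) = -2 + F + W (f(F, W) = -2 + (W + 1*F) = -2 + (W + F) = -2 + (F + W) = -2 + F + W)
9214 + f(-179, -33) = 9214 + (-2 - 179 - 33) = 9214 - 214 = 9000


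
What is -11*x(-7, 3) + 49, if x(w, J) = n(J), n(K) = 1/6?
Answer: 283/6 ≈ 47.167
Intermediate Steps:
n(K) = 1/6 (n(K) = 1*(1/6) = 1/6)
x(w, J) = 1/6
-11*x(-7, 3) + 49 = -11*1/6 + 49 = -11/6 + 49 = 283/6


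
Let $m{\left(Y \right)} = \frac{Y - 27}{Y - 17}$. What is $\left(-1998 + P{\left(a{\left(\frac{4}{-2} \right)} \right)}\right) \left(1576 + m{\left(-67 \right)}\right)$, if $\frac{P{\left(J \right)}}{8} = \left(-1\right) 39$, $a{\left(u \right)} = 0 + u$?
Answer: $-3643145$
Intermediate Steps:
$a{\left(u \right)} = u$
$P{\left(J \right)} = -312$ ($P{\left(J \right)} = 8 \left(\left(-1\right) 39\right) = 8 \left(-39\right) = -312$)
$m{\left(Y \right)} = \frac{-27 + Y}{-17 + Y}$
$\left(-1998 + P{\left(a{\left(\frac{4}{-2} \right)} \right)}\right) \left(1576 + m{\left(-67 \right)}\right) = \left(-1998 - 312\right) \left(1576 + \frac{-27 - 67}{-17 - 67}\right) = - 2310 \left(1576 + \frac{1}{-84} \left(-94\right)\right) = - 2310 \left(1576 - - \frac{47}{42}\right) = - 2310 \left(1576 + \frac{47}{42}\right) = \left(-2310\right) \frac{66239}{42} = -3643145$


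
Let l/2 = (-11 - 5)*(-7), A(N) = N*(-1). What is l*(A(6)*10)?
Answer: -13440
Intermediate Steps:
A(N) = -N
l = 224 (l = 2*((-11 - 5)*(-7)) = 2*(-16*(-7)) = 2*112 = 224)
l*(A(6)*10) = 224*(-1*6*10) = 224*(-6*10) = 224*(-60) = -13440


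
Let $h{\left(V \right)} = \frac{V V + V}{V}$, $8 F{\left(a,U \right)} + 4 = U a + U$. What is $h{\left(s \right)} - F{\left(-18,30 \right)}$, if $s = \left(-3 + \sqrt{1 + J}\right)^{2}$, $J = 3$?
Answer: $\frac{265}{4} \approx 66.25$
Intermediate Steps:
$F{\left(a,U \right)} = - \frac{1}{2} + \frac{U}{8} + \frac{U a}{8}$ ($F{\left(a,U \right)} = - \frac{1}{2} + \frac{U a + U}{8} = - \frac{1}{2} + \frac{U + U a}{8} = - \frac{1}{2} + \left(\frac{U}{8} + \frac{U a}{8}\right) = - \frac{1}{2} + \frac{U}{8} + \frac{U a}{8}$)
$s = 1$ ($s = \left(-3 + \sqrt{1 + 3}\right)^{2} = \left(-3 + \sqrt{4}\right)^{2} = \left(-3 + 2\right)^{2} = \left(-1\right)^{2} = 1$)
$h{\left(V \right)} = \frac{V + V^{2}}{V}$ ($h{\left(V \right)} = \frac{V^{2} + V}{V} = \frac{V + V^{2}}{V}$)
$h{\left(s \right)} - F{\left(-18,30 \right)} = \left(1 + 1\right) - \left(- \frac{1}{2} + \frac{1}{8} \cdot 30 + \frac{1}{8} \cdot 30 \left(-18\right)\right) = 2 - \left(- \frac{1}{2} + \frac{15}{4} - \frac{135}{2}\right) = 2 - - \frac{257}{4} = 2 + \frac{257}{4} = \frac{265}{4}$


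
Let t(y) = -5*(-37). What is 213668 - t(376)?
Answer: 213483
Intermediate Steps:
t(y) = 185
213668 - t(376) = 213668 - 1*185 = 213668 - 185 = 213483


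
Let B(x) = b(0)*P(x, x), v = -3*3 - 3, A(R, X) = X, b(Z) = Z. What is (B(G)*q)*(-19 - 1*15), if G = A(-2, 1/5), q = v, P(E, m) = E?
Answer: 0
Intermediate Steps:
v = -12 (v = -9 - 3 = -12)
q = -12
G = ⅕ (G = 1/5 = ⅕ ≈ 0.20000)
B(x) = 0 (B(x) = 0*x = 0)
(B(G)*q)*(-19 - 1*15) = (0*(-12))*(-19 - 1*15) = 0*(-19 - 15) = 0*(-34) = 0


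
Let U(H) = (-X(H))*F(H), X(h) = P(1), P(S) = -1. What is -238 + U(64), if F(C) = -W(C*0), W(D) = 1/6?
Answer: -1429/6 ≈ -238.17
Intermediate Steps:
X(h) = -1
W(D) = ⅙
F(C) = -⅙ (F(C) = -1*⅙ = -⅙)
U(H) = -⅙ (U(H) = -1*(-1)*(-⅙) = 1*(-⅙) = -⅙)
-238 + U(64) = -238 - ⅙ = -1429/6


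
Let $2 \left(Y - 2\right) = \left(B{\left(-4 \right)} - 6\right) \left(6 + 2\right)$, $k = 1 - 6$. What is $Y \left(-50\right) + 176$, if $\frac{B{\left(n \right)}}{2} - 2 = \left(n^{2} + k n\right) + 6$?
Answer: $-16324$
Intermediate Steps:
$k = -5$ ($k = 1 - 6 = -5$)
$B{\left(n \right)} = 16 - 10 n + 2 n^{2}$ ($B{\left(n \right)} = 4 + 2 \left(\left(n^{2} - 5 n\right) + 6\right) = 4 + 2 \left(6 + n^{2} - 5 n\right) = 4 + \left(12 - 10 n + 2 n^{2}\right) = 16 - 10 n + 2 n^{2}$)
$Y = 330$ ($Y = 2 + \frac{\left(\left(16 - -40 + 2 \left(-4\right)^{2}\right) - 6\right) \left(6 + 2\right)}{2} = 2 + \frac{\left(\left(16 + 40 + 2 \cdot 16\right) - 6\right) 8}{2} = 2 + \frac{\left(\left(16 + 40 + 32\right) - 6\right) 8}{2} = 2 + \frac{\left(88 - 6\right) 8}{2} = 2 + \frac{82 \cdot 8}{2} = 2 + \frac{1}{2} \cdot 656 = 2 + 328 = 330$)
$Y \left(-50\right) + 176 = 330 \left(-50\right) + 176 = -16500 + 176 = -16324$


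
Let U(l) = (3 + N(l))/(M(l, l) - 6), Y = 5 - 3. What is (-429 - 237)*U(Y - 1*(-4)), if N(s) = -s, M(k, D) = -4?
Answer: -999/5 ≈ -199.80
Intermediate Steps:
Y = 2
U(l) = -3/10 + l/10 (U(l) = (3 - l)/(-4 - 6) = (3 - l)/(-10) = (3 - l)*(-1/10) = -3/10 + l/10)
(-429 - 237)*U(Y - 1*(-4)) = (-429 - 237)*(-3/10 + (2 - 1*(-4))/10) = -666*(-3/10 + (2 + 4)/10) = -666*(-3/10 + (1/10)*6) = -666*(-3/10 + 3/5) = -666*3/10 = -999/5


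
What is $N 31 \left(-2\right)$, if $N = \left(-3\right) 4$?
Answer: $744$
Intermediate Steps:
$N = -12$
$N 31 \left(-2\right) = \left(-12\right) 31 \left(-2\right) = \left(-372\right) \left(-2\right) = 744$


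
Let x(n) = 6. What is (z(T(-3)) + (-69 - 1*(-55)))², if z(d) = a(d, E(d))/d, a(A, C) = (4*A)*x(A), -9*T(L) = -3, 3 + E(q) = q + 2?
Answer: 100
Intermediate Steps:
E(q) = -1 + q (E(q) = -3 + (q + 2) = -3 + (2 + q) = -1 + q)
T(L) = ⅓ (T(L) = -⅑*(-3) = ⅓)
a(A, C) = 24*A (a(A, C) = (4*A)*6 = 24*A)
z(d) = 24 (z(d) = (24*d)/d = 24)
(z(T(-3)) + (-69 - 1*(-55)))² = (24 + (-69 - 1*(-55)))² = (24 + (-69 + 55))² = (24 - 14)² = 10² = 100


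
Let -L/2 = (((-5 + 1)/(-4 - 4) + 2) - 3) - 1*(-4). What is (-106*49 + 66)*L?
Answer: 35896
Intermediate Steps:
L = -7 (L = -2*((((-5 + 1)/(-4 - 4) + 2) - 3) - 1*(-4)) = -2*(((-4/(-8) + 2) - 3) + 4) = -2*(((-4*(-⅛) + 2) - 3) + 4) = -2*(((½ + 2) - 3) + 4) = -2*((5/2 - 3) + 4) = -2*(-½ + 4) = -2*7/2 = -7)
(-106*49 + 66)*L = (-106*49 + 66)*(-7) = (-5194 + 66)*(-7) = -5128*(-7) = 35896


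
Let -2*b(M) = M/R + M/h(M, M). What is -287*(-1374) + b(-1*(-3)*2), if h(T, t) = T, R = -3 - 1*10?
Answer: 10252781/26 ≈ 3.9434e+5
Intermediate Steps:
R = -13 (R = -3 - 10 = -13)
b(M) = -½ + M/26 (b(M) = -(M/(-13) + M/M)/2 = -(M*(-1/13) + 1)/2 = -(-M/13 + 1)/2 = -(1 - M/13)/2 = -½ + M/26)
-287*(-1374) + b(-1*(-3)*2) = -287*(-1374) + (-½ + (-1*(-3)*2)/26) = 394338 + (-½ + (3*2)/26) = 394338 + (-½ + (1/26)*6) = 394338 + (-½ + 3/13) = 394338 - 7/26 = 10252781/26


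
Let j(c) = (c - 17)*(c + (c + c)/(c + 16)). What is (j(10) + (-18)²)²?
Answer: 10445824/169 ≈ 61810.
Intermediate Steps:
j(c) = (-17 + c)*(c + 2*c/(16 + c)) (j(c) = (-17 + c)*(c + (2*c)/(16 + c)) = (-17 + c)*(c + 2*c/(16 + c)))
(j(10) + (-18)²)² = (10*(-306 + 10 + 10²)/(16 + 10) + (-18)²)² = (10*(-306 + 10 + 100)/26 + 324)² = (10*(1/26)*(-196) + 324)² = (-980/13 + 324)² = (3232/13)² = 10445824/169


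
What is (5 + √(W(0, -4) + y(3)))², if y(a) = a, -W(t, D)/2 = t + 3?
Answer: (5 + I*√3)² ≈ 22.0 + 17.32*I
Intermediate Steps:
W(t, D) = -6 - 2*t (W(t, D) = -2*(t + 3) = -2*(3 + t) = -6 - 2*t)
(5 + √(W(0, -4) + y(3)))² = (5 + √((-6 - 2*0) + 3))² = (5 + √((-6 + 0) + 3))² = (5 + √(-6 + 3))² = (5 + √(-3))² = (5 + I*√3)²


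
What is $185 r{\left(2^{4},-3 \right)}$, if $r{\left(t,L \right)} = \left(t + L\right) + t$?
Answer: $5365$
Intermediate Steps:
$r{\left(t,L \right)} = L + 2 t$ ($r{\left(t,L \right)} = \left(L + t\right) + t = L + 2 t$)
$185 r{\left(2^{4},-3 \right)} = 185 \left(-3 + 2 \cdot 2^{4}\right) = 185 \left(-3 + 2 \cdot 16\right) = 185 \left(-3 + 32\right) = 185 \cdot 29 = 5365$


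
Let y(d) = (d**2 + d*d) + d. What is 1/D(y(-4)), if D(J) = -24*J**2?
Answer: -1/18816 ≈ -5.3146e-5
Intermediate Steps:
y(d) = d + 2*d**2 (y(d) = (d**2 + d**2) + d = 2*d**2 + d = d + 2*d**2)
1/D(y(-4)) = 1/(-24*16*(1 + 2*(-4))**2) = 1/(-24*16*(1 - 8)**2) = 1/(-24*(-4*(-7))**2) = 1/(-24*28**2) = 1/(-24*784) = 1/(-18816) = -1/18816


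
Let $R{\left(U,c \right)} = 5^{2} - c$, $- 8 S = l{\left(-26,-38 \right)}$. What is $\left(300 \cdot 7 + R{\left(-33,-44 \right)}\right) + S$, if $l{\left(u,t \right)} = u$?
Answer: $\frac{8689}{4} \approx 2172.3$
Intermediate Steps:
$S = \frac{13}{4}$ ($S = \left(- \frac{1}{8}\right) \left(-26\right) = \frac{13}{4} \approx 3.25$)
$R{\left(U,c \right)} = 25 - c$
$\left(300 \cdot 7 + R{\left(-33,-44 \right)}\right) + S = \left(300 \cdot 7 + \left(25 - -44\right)\right) + \frac{13}{4} = \left(2100 + \left(25 + 44\right)\right) + \frac{13}{4} = \left(2100 + 69\right) + \frac{13}{4} = 2169 + \frac{13}{4} = \frac{8689}{4}$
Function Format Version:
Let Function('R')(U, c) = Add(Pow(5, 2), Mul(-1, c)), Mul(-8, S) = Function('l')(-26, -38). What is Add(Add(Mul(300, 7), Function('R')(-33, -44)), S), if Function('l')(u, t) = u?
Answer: Rational(8689, 4) ≈ 2172.3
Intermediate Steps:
S = Rational(13, 4) (S = Mul(Rational(-1, 8), -26) = Rational(13, 4) ≈ 3.2500)
Function('R')(U, c) = Add(25, Mul(-1, c))
Add(Add(Mul(300, 7), Function('R')(-33, -44)), S) = Add(Add(Mul(300, 7), Add(25, Mul(-1, -44))), Rational(13, 4)) = Add(Add(2100, Add(25, 44)), Rational(13, 4)) = Add(Add(2100, 69), Rational(13, 4)) = Add(2169, Rational(13, 4)) = Rational(8689, 4)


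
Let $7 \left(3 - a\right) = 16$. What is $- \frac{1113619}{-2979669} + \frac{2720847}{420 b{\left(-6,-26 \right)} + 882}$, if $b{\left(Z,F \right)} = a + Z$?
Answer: $- \frac{2701911145807}{1328932374} \approx -2033.1$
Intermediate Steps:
$a = \frac{5}{7}$ ($a = 3 - \frac{16}{7} = \frac{5}{7} \approx 0.71429$)
$b{\left(Z,F \right)} = \frac{5}{7} + Z$
$- \frac{1113619}{-2979669} + \frac{2720847}{420 b{\left(-6,-26 \right)} + 882} = - \frac{1113619}{-2979669} + \frac{2720847}{420 \left(\frac{5}{7} - 6\right) + 882} = \left(-1113619\right) \left(- \frac{1}{2979669}\right) + \frac{2720847}{420 \left(- \frac{37}{7}\right) + 882} = \frac{1113619}{2979669} + \frac{2720847}{-2220 + 882} = \frac{1113619}{2979669} + \frac{2720847}{-1338} = \frac{1113619}{2979669} + 2720847 \left(- \frac{1}{1338}\right) = \frac{1113619}{2979669} - \frac{906949}{446} = - \frac{2701911145807}{1328932374}$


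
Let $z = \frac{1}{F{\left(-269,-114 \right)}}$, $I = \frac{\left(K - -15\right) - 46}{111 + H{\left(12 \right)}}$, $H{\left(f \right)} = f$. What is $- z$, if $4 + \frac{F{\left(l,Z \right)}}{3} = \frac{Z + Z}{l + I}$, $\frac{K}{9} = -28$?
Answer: $\frac{16685}{158154} \approx 0.1055$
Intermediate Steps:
$K = -252$ ($K = 9 \left(-28\right) = -252$)
$I = - \frac{283}{123}$ ($I = \frac{\left(-252 - -15\right) - 46}{111 + 12} = \frac{\left(-252 + 15\right) - 46}{123} = \left(-237 - 46\right) \frac{1}{123} = \left(-283\right) \frac{1}{123} = - \frac{283}{123} \approx -2.3008$)
$F{\left(l,Z \right)} = -12 + \frac{6 Z}{- \frac{283}{123} + l}$ ($F{\left(l,Z \right)} = -12 + 3 \frac{Z + Z}{l - \frac{283}{123}} = -12 + 3 \frac{2 Z}{- \frac{283}{123} + l} = -12 + \frac{6 Z}{- \frac{283}{123} + l}$)
$z = - \frac{16685}{158154}$ ($z = \frac{1}{6 \frac{1}{-283 + 123 \left(-269\right)} \left(566 - -66174 + 123 \left(-114\right)\right)} = \frac{1}{6 \frac{1}{-283 - 33087} \left(566 + 66174 - 14022\right)} = \frac{1}{6 \frac{1}{-33370} \cdot 52718} = \frac{1}{6 \left(- \frac{1}{33370}\right) 52718} = \frac{1}{- \frac{158154}{16685}} = - \frac{16685}{158154} \approx -0.1055$)
$- z = \left(-1\right) \left(- \frac{16685}{158154}\right) = \frac{16685}{158154}$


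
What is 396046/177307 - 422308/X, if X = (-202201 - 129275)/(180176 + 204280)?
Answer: 104302503305382/212945707 ≈ 4.8981e+5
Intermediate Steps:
X = -27623/32038 (X = -331476/384456 = -331476*1/384456 = -27623/32038 ≈ -0.86220)
396046/177307 - 422308/X = 396046/177307 - 422308/(-27623/32038) = 396046*(1/177307) - 422308*(-32038/27623) = 396046/177307 + 13529903704/27623 = 104302503305382/212945707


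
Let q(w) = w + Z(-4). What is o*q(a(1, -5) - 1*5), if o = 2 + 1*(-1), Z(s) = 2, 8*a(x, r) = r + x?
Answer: -7/2 ≈ -3.5000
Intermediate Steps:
a(x, r) = r/8 + x/8 (a(x, r) = (r + x)/8 = r/8 + x/8)
q(w) = 2 + w (q(w) = w + 2 = 2 + w)
o = 1 (o = 2 - 1 = 1)
o*q(a(1, -5) - 1*5) = 1*(2 + (((1/8)*(-5) + (1/8)*1) - 1*5)) = 1*(2 + ((-5/8 + 1/8) - 5)) = 1*(2 + (-1/2 - 5)) = 1*(2 - 11/2) = 1*(-7/2) = -7/2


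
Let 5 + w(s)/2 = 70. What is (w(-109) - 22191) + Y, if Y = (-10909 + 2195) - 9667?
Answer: -40442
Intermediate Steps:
w(s) = 130 (w(s) = -10 + 2*70 = -10 + 140 = 130)
Y = -18381 (Y = -8714 - 9667 = -18381)
(w(-109) - 22191) + Y = (130 - 22191) - 18381 = -22061 - 18381 = -40442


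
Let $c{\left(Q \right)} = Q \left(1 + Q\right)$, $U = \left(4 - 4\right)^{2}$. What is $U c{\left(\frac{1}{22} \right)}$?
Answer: $0$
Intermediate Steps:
$U = 0$ ($U = 0^{2} = 0$)
$U c{\left(\frac{1}{22} \right)} = 0 \frac{1 + \frac{1}{22}}{22} = 0 \cdot \frac{1}{22} \cdot \frac{23}{22} = 0 \cdot \frac{23}{484} = 0$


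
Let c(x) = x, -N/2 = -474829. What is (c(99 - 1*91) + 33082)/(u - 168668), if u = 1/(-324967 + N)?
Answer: -20671025190/105365381587 ≈ -0.19618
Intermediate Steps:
N = 949658 (N = -2*(-474829) = 949658)
u = 1/624691 (u = 1/(-324967 + 949658) = 1/624691 ≈ 1.6008e-6)
(c(99 - 1*91) + 33082)/(u - 168668) = ((99 - 1*91) + 33082)/(1/624691 - 168668) = ((99 - 91) + 33082)/(-105365381587/624691) = (8 + 33082)*(-624691/105365381587) = 33090*(-624691/105365381587) = -20671025190/105365381587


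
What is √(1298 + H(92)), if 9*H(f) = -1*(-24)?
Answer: √11706/3 ≈ 36.065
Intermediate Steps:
H(f) = 8/3 (H(f) = (-1*(-24))/9 = (⅑)*24 = 8/3)
√(1298 + H(92)) = √(1298 + 8/3) = √(3902/3) = √11706/3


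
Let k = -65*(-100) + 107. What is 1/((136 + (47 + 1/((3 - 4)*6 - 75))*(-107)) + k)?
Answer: 81/138941 ≈ 0.00058298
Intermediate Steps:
k = 6607 (k = 6500 + 107 = 6607)
1/((136 + (47 + 1/((3 - 4)*6 - 75))*(-107)) + k) = 1/((136 + (47 + 1/((3 - 4)*6 - 75))*(-107)) + 6607) = 1/((136 + (47 + 1/(-1*6 - 75))*(-107)) + 6607) = 1/((136 + (47 + 1/(-6 - 75))*(-107)) + 6607) = 1/((136 + (47 + 1/(-81))*(-107)) + 6607) = 1/((136 + (47 - 1/81)*(-107)) + 6607) = 1/((136 + (3806/81)*(-107)) + 6607) = 1/((136 - 407242/81) + 6607) = 1/(-396226/81 + 6607) = 1/(138941/81) = 81/138941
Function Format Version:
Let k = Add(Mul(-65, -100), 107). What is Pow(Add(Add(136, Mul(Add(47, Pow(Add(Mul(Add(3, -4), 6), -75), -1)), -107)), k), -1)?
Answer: Rational(81, 138941) ≈ 0.00058298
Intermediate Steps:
k = 6607 (k = Add(6500, 107) = 6607)
Pow(Add(Add(136, Mul(Add(47, Pow(Add(Mul(Add(3, -4), 6), -75), -1)), -107)), k), -1) = Pow(Add(Add(136, Mul(Add(47, Pow(Add(Mul(Add(3, -4), 6), -75), -1)), -107)), 6607), -1) = Pow(Add(Add(136, Mul(Add(47, Pow(Add(Mul(-1, 6), -75), -1)), -107)), 6607), -1) = Pow(Add(Add(136, Mul(Add(47, Pow(Add(-6, -75), -1)), -107)), 6607), -1) = Pow(Add(Add(136, Mul(Add(47, Pow(-81, -1)), -107)), 6607), -1) = Pow(Add(Add(136, Mul(Add(47, Rational(-1, 81)), -107)), 6607), -1) = Pow(Add(Add(136, Mul(Rational(3806, 81), -107)), 6607), -1) = Pow(Add(Add(136, Rational(-407242, 81)), 6607), -1) = Pow(Add(Rational(-396226, 81), 6607), -1) = Pow(Rational(138941, 81), -1) = Rational(81, 138941)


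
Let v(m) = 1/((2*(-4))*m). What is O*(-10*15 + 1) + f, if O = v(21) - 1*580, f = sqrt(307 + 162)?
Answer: 14518709/168 + sqrt(469) ≈ 86443.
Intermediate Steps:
f = sqrt(469) ≈ 21.656
v(m) = -1/(8*m) (v(m) = 1/(-8*m) = -1/(8*m))
O = -97441/168 (O = -1/8/21 - 1*580 = -1/8*1/21 - 580 = -1/168 - 580 = -97441/168 ≈ -580.01)
O*(-10*15 + 1) + f = -97441*(-10*15 + 1)/168 + sqrt(469) = -97441*(-150 + 1)/168 + sqrt(469) = -97441/168*(-149) + sqrt(469) = 14518709/168 + sqrt(469)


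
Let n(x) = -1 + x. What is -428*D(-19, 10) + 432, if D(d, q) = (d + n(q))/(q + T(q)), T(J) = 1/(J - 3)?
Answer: 60632/71 ≈ 853.97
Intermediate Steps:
T(J) = 1/(-3 + J)
D(d, q) = (-1 + d + q)/(q + 1/(-3 + q)) (D(d, q) = (d + (-1 + q))/(q + 1/(-3 + q)) = (-1 + d + q)/(q + 1/(-3 + q)))
-428*D(-19, 10) + 432 = -428*(-3 + 10)*(-1 - 19 + 10)/(1 + 10*(-3 + 10)) + 432 = -428*7*(-10)/(1 + 10*7) + 432 = -428*7*(-10)/(1 + 70) + 432 = -428*7*(-10)/71 + 432 = -428*(-70/71) + 432 = 29960/71 + 432 = 60632/71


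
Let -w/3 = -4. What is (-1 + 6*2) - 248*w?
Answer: -2965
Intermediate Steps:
w = 12 (w = -3*(-4) = 12)
(-1 + 6*2) - 248*w = (-1 + 6*2) - 248*12 = (-1 + 12) - 2976 = 11 - 2976 = -2965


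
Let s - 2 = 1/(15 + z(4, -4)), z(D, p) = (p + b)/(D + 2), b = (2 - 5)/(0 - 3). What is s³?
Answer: 216000/24389 ≈ 8.8564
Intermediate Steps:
b = 1 (b = -3/(-3) = -3*(-⅓) = 1)
z(D, p) = (1 + p)/(2 + D) (z(D, p) = (p + 1)/(D + 2) = (1 + p)/(2 + D))
s = 60/29 (s = 2 + 1/(15 + (1 - 4)/(2 + 4)) = 2 + 1/(15 - 3/6) = 2 + 1/(15 + (⅙)*(-3)) = 2 + 1/(15 - ½) = 2 + 1/(29/2) = 2 + 2/29 = 60/29 ≈ 2.0690)
s³ = (60/29)³ = 216000/24389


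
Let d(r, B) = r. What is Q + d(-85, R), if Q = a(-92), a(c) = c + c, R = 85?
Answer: -269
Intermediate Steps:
a(c) = 2*c
Q = -184 (Q = 2*(-92) = -184)
Q + d(-85, R) = -184 - 85 = -269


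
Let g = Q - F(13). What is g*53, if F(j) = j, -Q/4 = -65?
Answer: 13091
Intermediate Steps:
Q = 260 (Q = -4*(-65) = 260)
g = 247 (g = 260 - 1*13 = 260 - 13 = 247)
g*53 = 247*53 = 13091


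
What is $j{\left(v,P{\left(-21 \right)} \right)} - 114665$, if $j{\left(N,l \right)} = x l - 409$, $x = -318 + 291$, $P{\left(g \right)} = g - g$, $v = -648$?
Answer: $-115074$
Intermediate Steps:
$P{\left(g \right)} = 0$
$x = -27$
$j{\left(N,l \right)} = -409 - 27 l$ ($j{\left(N,l \right)} = - 27 l - 409 = -409 - 27 l$)
$j{\left(v,P{\left(-21 \right)} \right)} - 114665 = \left(-409 - 0\right) - 114665 = \left(-409 + 0\right) - 114665 = -409 - 114665 = -115074$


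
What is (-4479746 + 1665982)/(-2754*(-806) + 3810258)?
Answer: -1406882/3014991 ≈ -0.46663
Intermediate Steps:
(-4479746 + 1665982)/(-2754*(-806) + 3810258) = -2813764/(2219724 + 3810258) = -2813764/6029982 = -2813764*1/6029982 = -1406882/3014991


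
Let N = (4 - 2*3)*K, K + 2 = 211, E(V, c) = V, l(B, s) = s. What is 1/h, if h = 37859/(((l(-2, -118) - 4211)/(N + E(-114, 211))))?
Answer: 4329/20140988 ≈ 0.00021493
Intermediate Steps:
K = 209 (K = -2 + 211 = 209)
N = -418 (N = (4 - 2*3)*209 = (4 - 6)*209 = -2*209 = -418)
h = 20140988/4329 (h = 37859/(((-118 - 4211)/(-418 - 114))) = 37859/((-4329/(-532))) = 37859/((-4329*(-1/532))) = 37859/(4329/532) = 37859*(532/4329) = 20140988/4329 ≈ 4652.6)
1/h = 1/(20140988/4329) = 4329/20140988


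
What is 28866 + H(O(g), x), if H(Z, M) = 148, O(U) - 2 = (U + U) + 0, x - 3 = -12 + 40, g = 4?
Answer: 29014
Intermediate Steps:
x = 31 (x = 3 + (-12 + 40) = 3 + 28 = 31)
O(U) = 2 + 2*U (O(U) = 2 + ((U + U) + 0) = 2 + (2*U + 0) = 2 + 2*U)
28866 + H(O(g), x) = 28866 + 148 = 29014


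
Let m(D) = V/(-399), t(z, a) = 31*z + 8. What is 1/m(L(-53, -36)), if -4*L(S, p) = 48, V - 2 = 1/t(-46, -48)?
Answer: -26942/135 ≈ -199.57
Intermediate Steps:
t(z, a) = 8 + 31*z
V = 2835/1418 (V = 2 + 1/(8 + 31*(-46)) = 2 + 1/(8 - 1426) = 2 + 1/(-1418) = 2 - 1/1418 = 2835/1418 ≈ 1.9993)
L(S, p) = -12 (L(S, p) = -¼*48 = -12)
m(D) = -135/26942 (m(D) = (2835/1418)/(-399) = (2835/1418)*(-1/399) = -135/26942)
1/m(L(-53, -36)) = 1/(-135/26942) = -26942/135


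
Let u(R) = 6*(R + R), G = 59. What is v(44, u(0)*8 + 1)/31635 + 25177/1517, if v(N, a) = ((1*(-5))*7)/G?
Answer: 254010466/15305013 ≈ 16.597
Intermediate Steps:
u(R) = 12*R (u(R) = 6*(2*R) = 12*R)
v(N, a) = -35/59 (v(N, a) = ((1*(-5))*7)/59 = -5*7*(1/59) = -35*1/59 = -35/59)
v(44, u(0)*8 + 1)/31635 + 25177/1517 = -35/59/31635 + 25177/1517 = -35/59*1/31635 + 25177*(1/1517) = -7/373293 + 25177/1517 = 254010466/15305013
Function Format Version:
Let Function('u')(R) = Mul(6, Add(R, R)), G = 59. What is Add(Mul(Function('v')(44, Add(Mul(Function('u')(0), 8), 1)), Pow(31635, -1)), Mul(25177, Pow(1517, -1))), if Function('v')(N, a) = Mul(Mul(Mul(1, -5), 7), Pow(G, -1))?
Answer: Rational(254010466, 15305013) ≈ 16.597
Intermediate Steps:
Function('u')(R) = Mul(12, R) (Function('u')(R) = Mul(6, Mul(2, R)) = Mul(12, R))
Function('v')(N, a) = Rational(-35, 59) (Function('v')(N, a) = Mul(Mul(Mul(1, -5), 7), Pow(59, -1)) = Mul(Mul(-5, 7), Rational(1, 59)) = Mul(-35, Rational(1, 59)) = Rational(-35, 59))
Add(Mul(Function('v')(44, Add(Mul(Function('u')(0), 8), 1)), Pow(31635, -1)), Mul(25177, Pow(1517, -1))) = Add(Mul(Rational(-35, 59), Pow(31635, -1)), Mul(25177, Pow(1517, -1))) = Add(Mul(Rational(-35, 59), Rational(1, 31635)), Mul(25177, Rational(1, 1517))) = Add(Rational(-7, 373293), Rational(25177, 1517)) = Rational(254010466, 15305013)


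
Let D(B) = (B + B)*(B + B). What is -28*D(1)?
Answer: -112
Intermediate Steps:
D(B) = 4*B² (D(B) = (2*B)*(2*B) = 4*B²)
-28*D(1) = -112*1² = -112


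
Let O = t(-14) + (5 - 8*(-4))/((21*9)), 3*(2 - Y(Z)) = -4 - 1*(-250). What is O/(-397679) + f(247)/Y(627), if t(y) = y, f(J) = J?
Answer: -18564640037/6012906480 ≈ -3.0875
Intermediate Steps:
Y(Z) = -80 (Y(Z) = 2 - (-4 - 1*(-250))/3 = 2 - (-4 + 250)/3 = 2 - ⅓*246 = 2 - 82 = -80)
O = -2609/189 (O = -14 + (5 - 8*(-4))/((21*9)) = -14 + (5 + 32)/189 = -14 + 37*(1/189) = -14 + 37/189 = -2609/189 ≈ -13.804)
O/(-397679) + f(247)/Y(627) = -2609/189/(-397679) + 247/(-80) = -2609/189*(-1/397679) + 247*(-1/80) = 2609/75161331 - 247/80 = -18564640037/6012906480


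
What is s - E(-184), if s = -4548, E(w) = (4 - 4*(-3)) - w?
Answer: -4748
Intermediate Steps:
E(w) = 16 - w (E(w) = (4 + 12) - w = 16 - w)
s - E(-184) = -4548 - (16 - 1*(-184)) = -4548 - (16 + 184) = -4548 - 1*200 = -4548 - 200 = -4748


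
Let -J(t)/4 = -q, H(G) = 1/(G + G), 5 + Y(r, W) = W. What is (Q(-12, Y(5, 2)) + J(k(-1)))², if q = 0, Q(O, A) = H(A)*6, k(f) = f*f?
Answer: 1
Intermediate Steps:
Y(r, W) = -5 + W
H(G) = 1/(2*G)
k(f) = f²
Q(O, A) = 3/A (Q(O, A) = (1/(2*A))*6 = 3/A)
J(t) = 0 (J(t) = -(-4)*0 = -4*0 = 0)
(Q(-12, Y(5, 2)) + J(k(-1)))² = (3/(-5 + 2) + 0)² = (3/(-3) + 0)² = (3*(-⅓) + 0)² = (-1 + 0)² = (-1)² = 1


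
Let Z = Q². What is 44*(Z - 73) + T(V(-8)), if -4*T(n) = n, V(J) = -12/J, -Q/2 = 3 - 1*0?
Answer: -13027/8 ≈ -1628.4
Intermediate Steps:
Q = -6 (Q = -2*(3 - 1*0) = -2*(3 + 0) = -2*3 = -6)
Z = 36 (Z = (-6)² = 36)
T(n) = -n/4
44*(Z - 73) + T(V(-8)) = 44*(36 - 73) - (-3)/(-8) = 44*(-37) - (-3)*(-1)/8 = -1628 - ¼*3/2 = -1628 - 3/8 = -13027/8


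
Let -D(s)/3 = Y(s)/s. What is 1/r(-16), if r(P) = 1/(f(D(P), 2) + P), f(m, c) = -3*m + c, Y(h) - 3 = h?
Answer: -107/16 ≈ -6.6875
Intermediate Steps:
Y(h) = 3 + h
D(s) = -3*(3 + s)/s
f(m, c) = c - 3*m
r(P) = 1/(11 + P + 27/P) (r(P) = 1/((2 - 3*(-3 - 9/P)) + P) = 1/((2 + (9 + 27/P)) + P) = 1/((11 + 27/P) + P) = 1/(11 + P + 27/P))
1/r(-16) = 1/(-16/(27 + (-16)² + 11*(-16))) = 1/(-16/(27 + 256 - 176)) = 1/(-16/107) = -107/16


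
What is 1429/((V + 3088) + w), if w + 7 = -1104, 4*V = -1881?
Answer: 5716/6027 ≈ 0.94840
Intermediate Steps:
V = -1881/4 (V = (1/4)*(-1881) = -1881/4 ≈ -470.25)
w = -1111 (w = -7 - 1104 = -1111)
1429/((V + 3088) + w) = 1429/((-1881/4 + 3088) - 1111) = 1429/(10471/4 - 1111) = 1429/(6027/4) = 1429*(4/6027) = 5716/6027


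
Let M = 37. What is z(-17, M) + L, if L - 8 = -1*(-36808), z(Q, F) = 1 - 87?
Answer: 36730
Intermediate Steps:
z(Q, F) = -86
L = 36816 (L = 8 - 1*(-36808) = 8 + 36808 = 36816)
z(-17, M) + L = -86 + 36816 = 36730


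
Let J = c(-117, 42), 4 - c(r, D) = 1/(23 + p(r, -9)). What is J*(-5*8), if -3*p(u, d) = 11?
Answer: -4580/29 ≈ -157.93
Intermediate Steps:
p(u, d) = -11/3 (p(u, d) = -⅓*11 = -11/3)
c(r, D) = 229/58 (c(r, D) = 4 - 1/(23 - 11/3) = 4 - 1/58/3 = 4 - 1*3/58 = 4 - 3/58 = 229/58)
J = 229/58 ≈ 3.9483
J*(-5*8) = 229*(-5*8)/58 = (229/58)*(-40) = -4580/29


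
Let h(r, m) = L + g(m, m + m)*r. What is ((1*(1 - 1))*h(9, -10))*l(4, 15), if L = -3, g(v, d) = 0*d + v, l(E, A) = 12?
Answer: 0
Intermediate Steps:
g(v, d) = v (g(v, d) = 0 + v = v)
h(r, m) = -3 + m*r
((1*(1 - 1))*h(9, -10))*l(4, 15) = ((1*(1 - 1))*(-3 - 10*9))*12 = ((1*0)*(-3 - 90))*12 = (0*(-93))*12 = 0*12 = 0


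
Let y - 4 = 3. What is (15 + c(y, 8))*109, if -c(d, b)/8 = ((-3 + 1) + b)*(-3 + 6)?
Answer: -14061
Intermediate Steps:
y = 7 (y = 4 + 3 = 7)
c(d, b) = 48 - 24*b (c(d, b) = -8*((-3 + 1) + b)*(-3 + 6) = -8*(-2 + b)*3 = -8*(-6 + 3*b) = 48 - 24*b)
(15 + c(y, 8))*109 = (15 + (48 - 24*8))*109 = (15 + (48 - 192))*109 = (15 - 144)*109 = -129*109 = -14061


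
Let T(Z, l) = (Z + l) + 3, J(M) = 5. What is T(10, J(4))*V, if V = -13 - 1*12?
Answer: -450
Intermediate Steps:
T(Z, l) = 3 + Z + l
V = -25 (V = -13 - 12 = -25)
T(10, J(4))*V = (3 + 10 + 5)*(-25) = 18*(-25) = -450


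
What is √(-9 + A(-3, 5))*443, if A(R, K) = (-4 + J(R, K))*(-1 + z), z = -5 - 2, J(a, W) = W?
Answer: 443*I*√17 ≈ 1826.5*I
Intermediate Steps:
z = -7
A(R, K) = 32 - 8*K (A(R, K) = (-4 + K)*(-1 - 7) = (-4 + K)*(-8) = 32 - 8*K)
√(-9 + A(-3, 5))*443 = √(-9 + (32 - 8*5))*443 = √(-9 + (32 - 40))*443 = √(-9 - 8)*443 = √(-17)*443 = (I*√17)*443 = 443*I*√17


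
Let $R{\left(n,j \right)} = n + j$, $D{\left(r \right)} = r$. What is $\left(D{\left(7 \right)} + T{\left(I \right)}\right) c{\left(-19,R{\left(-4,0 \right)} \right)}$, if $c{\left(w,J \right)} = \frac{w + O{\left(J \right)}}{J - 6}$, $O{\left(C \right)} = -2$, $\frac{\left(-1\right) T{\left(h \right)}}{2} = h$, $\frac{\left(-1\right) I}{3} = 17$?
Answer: $\frac{2289}{10} \approx 228.9$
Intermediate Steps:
$I = -51$ ($I = \left(-3\right) 17 = -51$)
$R{\left(n,j \right)} = j + n$
$T{\left(h \right)} = - 2 h$
$c{\left(w,J \right)} = \frac{-2 + w}{-6 + J}$ ($c{\left(w,J \right)} = \frac{w - 2}{J - 6} = \frac{-2 + w}{-6 + J}$)
$\left(D{\left(7 \right)} + T{\left(I \right)}\right) c{\left(-19,R{\left(-4,0 \right)} \right)} = \left(7 - -102\right) \frac{-2 - 19}{-6 + \left(0 - 4\right)} = \left(7 + 102\right) \frac{1}{-6 - 4} \left(-21\right) = 109 \frac{1}{-10} \left(-21\right) = 109 \left(\left(- \frac{1}{10}\right) \left(-21\right)\right) = 109 \cdot \frac{21}{10} = \frac{2289}{10}$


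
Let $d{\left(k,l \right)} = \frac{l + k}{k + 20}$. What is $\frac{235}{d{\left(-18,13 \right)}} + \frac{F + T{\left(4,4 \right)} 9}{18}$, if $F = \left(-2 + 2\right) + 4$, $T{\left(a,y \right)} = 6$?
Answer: $- \frac{817}{9} \approx -90.778$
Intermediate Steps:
$d{\left(k,l \right)} = \frac{k + l}{20 + k}$
$F = 4$ ($F = 0 + 4 = 4$)
$\frac{235}{d{\left(-18,13 \right)}} + \frac{F + T{\left(4,4 \right)} 9}{18} = \frac{235}{\frac{1}{20 - 18} \left(-18 + 13\right)} + \frac{4 + 6 \cdot 9}{18} = \frac{235}{\frac{1}{2} \left(-5\right)} + \left(4 + 54\right) \frac{1}{18} = \frac{235}{\frac{1}{2} \left(-5\right)} + 58 \cdot \frac{1}{18} = \frac{235}{- \frac{5}{2}} + \frac{29}{9} = 235 \left(- \frac{2}{5}\right) + \frac{29}{9} = -94 + \frac{29}{9} = - \frac{817}{9}$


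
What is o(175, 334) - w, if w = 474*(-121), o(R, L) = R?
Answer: 57529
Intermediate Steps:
w = -57354
o(175, 334) - w = 175 - 1*(-57354) = 175 + 57354 = 57529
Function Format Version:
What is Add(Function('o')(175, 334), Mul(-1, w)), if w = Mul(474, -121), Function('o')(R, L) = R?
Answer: 57529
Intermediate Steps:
w = -57354
Add(Function('o')(175, 334), Mul(-1, w)) = Add(175, Mul(-1, -57354)) = Add(175, 57354) = 57529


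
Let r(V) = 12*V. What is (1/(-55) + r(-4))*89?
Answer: -235049/55 ≈ -4273.6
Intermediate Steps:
(1/(-55) + r(-4))*89 = (1/(-55) + 12*(-4))*89 = (-1/55 - 48)*89 = -2641/55*89 = -235049/55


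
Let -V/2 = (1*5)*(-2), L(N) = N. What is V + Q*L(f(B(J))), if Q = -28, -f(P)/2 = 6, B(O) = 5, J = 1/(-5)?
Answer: 356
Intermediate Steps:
J = -⅕ ≈ -0.20000
f(P) = -12 (f(P) = -2*6 = -12)
V = 20 (V = -2*1*5*(-2) = -10*(-2) = -2*(-10) = 20)
V + Q*L(f(B(J))) = 20 - 28*(-12) = 20 + 336 = 356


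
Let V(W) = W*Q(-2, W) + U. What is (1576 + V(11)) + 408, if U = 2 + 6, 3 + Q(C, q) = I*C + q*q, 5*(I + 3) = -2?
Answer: 16824/5 ≈ 3364.8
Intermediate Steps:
I = -17/5 (I = -3 + (⅕)*(-2) = -3 - ⅖ = -17/5 ≈ -3.4000)
Q(C, q) = -3 + q² - 17*C/5 (Q(C, q) = -3 + (-17*C/5 + q*q) = -3 + (-17*C/5 + q²) = -3 + (q² - 17*C/5) = -3 + q² - 17*C/5)
U = 8
V(W) = 8 + W*(19/5 + W²) (V(W) = W*(-3 + W² - 17/5*(-2)) + 8 = W*(-3 + W² + 34/5) + 8 = W*(19/5 + W²) + 8 = 8 + W*(19/5 + W²))
(1576 + V(11)) + 408 = (1576 + (8 + 11³ + (19/5)*11)) + 408 = (1576 + (8 + 1331 + 209/5)) + 408 = (1576 + 6904/5) + 408 = 14784/5 + 408 = 16824/5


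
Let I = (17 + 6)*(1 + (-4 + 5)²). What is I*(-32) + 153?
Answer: -1319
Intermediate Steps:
I = 46 (I = 23*(1 + 1²) = 23*(1 + 1) = 23*2 = 46)
I*(-32) + 153 = 46*(-32) + 153 = -1472 + 153 = -1319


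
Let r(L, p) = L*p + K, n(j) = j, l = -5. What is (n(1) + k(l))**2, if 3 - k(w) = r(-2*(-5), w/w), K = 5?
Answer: 121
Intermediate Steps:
r(L, p) = 5 + L*p (r(L, p) = L*p + 5 = 5 + L*p)
k(w) = -12 (k(w) = 3 - (5 + (-2*(-5))*(w/w)) = 3 - (5 + 10*1) = 3 - (5 + 10) = 3 - 1*15 = 3 - 15 = -12)
(n(1) + k(l))**2 = (1 - 12)**2 = (-11)**2 = 121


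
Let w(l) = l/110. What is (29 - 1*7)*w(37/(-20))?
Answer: -37/100 ≈ -0.37000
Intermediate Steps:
w(l) = l/110 (w(l) = l*(1/110) = l/110)
(29 - 1*7)*w(37/(-20)) = (29 - 1*7)*((37/(-20))/110) = (29 - 7)*((37*(-1/20))/110) = 22*((1/110)*(-37/20)) = 22*(-37/2200) = -37/100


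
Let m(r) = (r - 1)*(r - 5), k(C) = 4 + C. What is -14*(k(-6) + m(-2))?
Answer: -266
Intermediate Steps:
m(r) = (-1 + r)*(-5 + r)
-14*(k(-6) + m(-2)) = -14*((4 - 6) + (5 + (-2)² - 6*(-2))) = -14*(-2 + (5 + 4 + 12)) = -14*(-2 + 21) = -14*19 = -266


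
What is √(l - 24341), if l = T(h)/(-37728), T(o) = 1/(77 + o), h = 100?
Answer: I*√7537893962405478/556488 ≈ 156.02*I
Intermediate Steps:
l = -1/6677856 (l = 1/((77 + 100)*(-37728)) = -1/37728/177 = (1/177)*(-1/37728) = -1/6677856 ≈ -1.4975e-7)
√(l - 24341) = √(-1/6677856 - 24341) = √(-162545692897/6677856) = I*√7537893962405478/556488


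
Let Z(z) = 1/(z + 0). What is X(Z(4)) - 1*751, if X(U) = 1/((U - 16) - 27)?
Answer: -128425/171 ≈ -751.02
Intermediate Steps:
Z(z) = 1/z
X(U) = 1/(-43 + U) (X(U) = 1/((-16 + U) - 27) = 1/(-43 + U))
X(Z(4)) - 1*751 = 1/(-43 + 1/4) - 1*751 = 1/(-43 + ¼) - 751 = 1/(-171/4) - 751 = -4/171 - 751 = -128425/171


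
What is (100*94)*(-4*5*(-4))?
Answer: 752000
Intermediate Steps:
(100*94)*(-4*5*(-4)) = 9400*(-20*(-4)) = 9400*80 = 752000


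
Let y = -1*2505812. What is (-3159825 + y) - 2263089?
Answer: -7928726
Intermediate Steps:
y = -2505812
(-3159825 + y) - 2263089 = (-3159825 - 2505812) - 2263089 = -5665637 - 2263089 = -7928726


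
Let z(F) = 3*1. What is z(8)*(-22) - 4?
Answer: -70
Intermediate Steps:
z(F) = 3
z(8)*(-22) - 4 = 3*(-22) - 4 = -66 - 4 = -70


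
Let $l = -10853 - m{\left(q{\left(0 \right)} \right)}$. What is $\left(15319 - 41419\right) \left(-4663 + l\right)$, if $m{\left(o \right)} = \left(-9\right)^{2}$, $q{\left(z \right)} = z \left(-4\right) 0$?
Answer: $407081700$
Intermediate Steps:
$q{\left(z \right)} = 0$ ($q{\left(z \right)} = - 4 z 0 = 0$)
$m{\left(o \right)} = 81$
$l = -10934$ ($l = -10853 - 81 = -10934$)
$\left(15319 - 41419\right) \left(-4663 + l\right) = \left(15319 - 41419\right) \left(-4663 - 10934\right) = \left(-26100\right) \left(-15597\right) = 407081700$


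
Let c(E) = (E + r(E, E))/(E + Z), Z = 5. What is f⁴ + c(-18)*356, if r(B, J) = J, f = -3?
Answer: 13869/13 ≈ 1066.8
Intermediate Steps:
c(E) = 2*E/(5 + E) (c(E) = (E + E)/(E + 5) = (2*E)/(5 + E) = 2*E/(5 + E))
f⁴ + c(-18)*356 = (-3)⁴ + (2*(-18)/(5 - 18))*356 = 81 + (2*(-18)/(-13))*356 = 81 + (2*(-18)*(-1/13))*356 = 81 + (36/13)*356 = 81 + 12816/13 = 13869/13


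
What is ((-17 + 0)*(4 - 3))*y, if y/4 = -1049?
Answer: 71332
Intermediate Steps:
y = -4196 (y = 4*(-1049) = -4196)
((-17 + 0)*(4 - 3))*y = ((-17 + 0)*(4 - 3))*(-4196) = -17*1*(-4196) = -17*(-4196) = 71332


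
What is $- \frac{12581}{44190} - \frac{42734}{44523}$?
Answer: $- \frac{272062147}{218607930} \approx -1.2445$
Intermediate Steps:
$- \frac{12581}{44190} - \frac{42734}{44523} = - \frac{272062147}{218607930}$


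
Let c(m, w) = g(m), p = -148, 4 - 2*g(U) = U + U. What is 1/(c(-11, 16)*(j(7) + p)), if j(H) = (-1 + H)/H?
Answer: -7/13390 ≈ -0.00052278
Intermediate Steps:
g(U) = 2 - U (g(U) = 2 - (U + U)/2 = 2 - U)
c(m, w) = 2 - m
j(H) = (-1 + H)/H
1/(c(-11, 16)*(j(7) + p)) = 1/((2 - 1*(-11))*((-1 + 7)/7 - 148)) = 1/((2 + 11)*((⅐)*6 - 148)) = 1/(13*(6/7 - 148)) = 1/(13*(-1030/7)) = 1/(-13390/7) = -7/13390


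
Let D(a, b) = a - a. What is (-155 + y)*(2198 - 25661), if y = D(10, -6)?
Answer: 3636765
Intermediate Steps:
D(a, b) = 0
y = 0
(-155 + y)*(2198 - 25661) = (-155 + 0)*(2198 - 25661) = -155*(-23463) = 3636765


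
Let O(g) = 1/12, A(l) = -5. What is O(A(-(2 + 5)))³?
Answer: 1/1728 ≈ 0.00057870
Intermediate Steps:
O(g) = 1/12
O(A(-(2 + 5)))³ = (1/12)³ = 1/1728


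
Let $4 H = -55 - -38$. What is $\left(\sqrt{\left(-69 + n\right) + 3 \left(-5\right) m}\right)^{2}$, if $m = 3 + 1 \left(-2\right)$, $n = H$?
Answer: $- \frac{353}{4} \approx -88.25$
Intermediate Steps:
$H = - \frac{17}{4}$ ($H = \frac{-55 - -38}{4} = \frac{-55 + 38}{4} = \frac{1}{4} \left(-17\right) = - \frac{17}{4} \approx -4.25$)
$n = - \frac{17}{4} \approx -4.25$
$m = 1$ ($m = 3 - 2 = 1$)
$\left(\sqrt{\left(-69 + n\right) + 3 \left(-5\right) m}\right)^{2} = \left(\sqrt{\left(-69 - \frac{17}{4}\right) + 3 \left(-5\right) 1}\right)^{2} = \left(\sqrt{- \frac{293}{4} - 15}\right)^{2} = \left(\sqrt{- \frac{353}{4}}\right)^{2} = \left(\frac{i \sqrt{353}}{2}\right)^{2} = - \frac{353}{4}$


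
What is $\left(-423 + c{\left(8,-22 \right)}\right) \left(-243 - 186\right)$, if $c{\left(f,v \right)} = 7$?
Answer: $178464$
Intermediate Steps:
$\left(-423 + c{\left(8,-22 \right)}\right) \left(-243 - 186\right) = \left(-423 + 7\right) \left(-243 - 186\right) = - 416 \left(-243 - 186\right) = \left(-416\right) \left(-429\right) = 178464$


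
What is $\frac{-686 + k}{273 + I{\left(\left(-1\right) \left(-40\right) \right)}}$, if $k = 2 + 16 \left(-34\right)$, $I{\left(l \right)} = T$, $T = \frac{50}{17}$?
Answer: $- \frac{20876}{4691} \approx -4.4502$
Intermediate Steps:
$T = \frac{50}{17}$ ($T = 50 \cdot \frac{1}{17} = \frac{50}{17} \approx 2.9412$)
$I{\left(l \right)} = \frac{50}{17}$
$k = -542$ ($k = 2 - 544 = -542$)
$\frac{-686 + k}{273 + I{\left(\left(-1\right) \left(-40\right) \right)}} = \frac{-686 - 542}{273 + \frac{50}{17}} = - \frac{1228}{\frac{4691}{17}} = \left(-1228\right) \frac{17}{4691} = - \frac{20876}{4691}$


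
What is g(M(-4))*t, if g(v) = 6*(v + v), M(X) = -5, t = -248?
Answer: 14880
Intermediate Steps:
g(v) = 12*v (g(v) = 6*(2*v) = 12*v)
g(M(-4))*t = (12*(-5))*(-248) = -60*(-248) = 14880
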